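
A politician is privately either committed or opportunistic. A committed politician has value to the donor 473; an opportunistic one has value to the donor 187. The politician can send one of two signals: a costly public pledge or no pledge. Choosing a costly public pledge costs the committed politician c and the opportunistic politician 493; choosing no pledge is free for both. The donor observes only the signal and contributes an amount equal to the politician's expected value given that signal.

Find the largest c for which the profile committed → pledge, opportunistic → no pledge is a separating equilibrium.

286

Under separation: pledge → committed (pays 473); no pledge → opportunistic (pays 187).
Opportunistic: 187 − 0 = 187 ≥ 473 − 493 = -20. Holds regardless of c. ✓
Committed: 473 − c ≥ 187 − 0, so c ≤ 473 − 187 = 286.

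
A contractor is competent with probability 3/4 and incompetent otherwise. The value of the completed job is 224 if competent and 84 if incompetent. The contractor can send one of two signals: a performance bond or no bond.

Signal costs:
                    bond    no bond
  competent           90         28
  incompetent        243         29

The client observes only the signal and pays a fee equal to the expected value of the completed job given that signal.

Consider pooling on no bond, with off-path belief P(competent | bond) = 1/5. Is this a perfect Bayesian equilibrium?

At the pooled signal (no bond) the client holds the prior 3/4 and pays 3/4·224 + 1/4·84 = 189. Off-path (bond) belief 1/5 gives 1/5·224 + 4/5·84 = 112.
Competent: no bond gives 189 − 28 = 161; bond gives 112 − 90 = 22. Stays. ✓
Incompetent: no bond gives 189 − 29 = 160; bond gives 112 − 243 = -131. Stays. ✓

Yes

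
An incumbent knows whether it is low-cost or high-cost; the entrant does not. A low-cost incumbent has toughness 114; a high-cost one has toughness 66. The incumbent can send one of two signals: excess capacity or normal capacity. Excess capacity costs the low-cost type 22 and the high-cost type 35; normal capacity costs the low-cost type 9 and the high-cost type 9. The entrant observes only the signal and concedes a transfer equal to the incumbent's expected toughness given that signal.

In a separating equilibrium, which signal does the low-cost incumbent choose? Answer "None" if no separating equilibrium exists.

Try low-cost → excess capacity, high-cost → normal capacity:
  If types separate, excess capacity earns payment 114 and normal capacity earns 66.
  Low-cost: excess capacity gives 114 − 22 = 92; normal capacity gives 66 − 9 = 57. No deviation. ✓
  High-cost: normal capacity gives 66 − 9 = 57; excess capacity gives 114 − 35 = 79. Would deviate. ✗
Try low-cost → normal capacity, high-cost → excess capacity:
  If types separate, normal capacity earns payment 114 and excess capacity earns 66.
  Low-cost: normal capacity gives 114 − 9 = 105; excess capacity gives 66 − 22 = 44. No deviation. ✓
  High-cost: excess capacity gives 66 − 35 = 31; normal capacity gives 114 − 9 = 105. Would deviate. ✗
Neither assignment is incentive-compatible.

None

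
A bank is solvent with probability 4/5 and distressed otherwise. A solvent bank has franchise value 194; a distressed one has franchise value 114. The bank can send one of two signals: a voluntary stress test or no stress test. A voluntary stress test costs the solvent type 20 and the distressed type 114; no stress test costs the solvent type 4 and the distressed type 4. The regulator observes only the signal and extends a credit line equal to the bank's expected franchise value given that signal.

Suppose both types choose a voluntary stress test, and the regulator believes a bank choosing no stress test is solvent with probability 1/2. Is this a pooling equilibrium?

No

On the equilibrium path (stress test) the regulator holds the prior 4/5 and pays 4/5·194 + 1/5·114 = 178. Off-path (no stress test) belief 1/2 gives 1/2·194 + 1/2·114 = 154.
Solvent: stress test gives 178 − 20 = 158; no stress test gives 154 − 4 = 150. Stays. ✓
Distressed: stress test gives 178 − 114 = 64; no stress test gives 154 − 4 = 150. Deviates. ✗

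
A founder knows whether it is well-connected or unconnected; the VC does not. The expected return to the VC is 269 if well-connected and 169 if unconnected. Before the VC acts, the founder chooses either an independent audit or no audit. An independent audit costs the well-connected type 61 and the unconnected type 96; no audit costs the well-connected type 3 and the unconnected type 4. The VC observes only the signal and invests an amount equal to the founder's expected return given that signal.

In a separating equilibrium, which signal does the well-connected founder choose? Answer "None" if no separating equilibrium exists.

None

Try well-connected → audit, unconnected → no audit:
  Under separation the VC infers type exactly: audit → well-connected (pays 269), no audit → unconnected (pays 169).
  Well-connected: audit gives 269 − 61 = 208; no audit gives 169 − 3 = 166. No deviation. ✓
  Unconnected: no audit gives 169 − 4 = 165; audit gives 269 − 96 = 173. Would deviate. ✗
Try well-connected → no audit, unconnected → audit:
  Under separation the VC infers type exactly: no audit → well-connected (pays 269), audit → unconnected (pays 169).
  Well-connected: no audit gives 269 − 3 = 266; audit gives 169 − 61 = 108. No deviation. ✓
  Unconnected: audit gives 169 − 96 = 73; no audit gives 269 − 4 = 265. Would deviate. ✗
Neither assignment is incentive-compatible.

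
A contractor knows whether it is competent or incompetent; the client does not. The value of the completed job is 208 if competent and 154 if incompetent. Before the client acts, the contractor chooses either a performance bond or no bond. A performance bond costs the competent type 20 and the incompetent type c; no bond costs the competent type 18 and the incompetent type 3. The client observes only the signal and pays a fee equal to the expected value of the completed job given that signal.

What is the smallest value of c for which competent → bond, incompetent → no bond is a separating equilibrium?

Under separation: bond → competent (pays 208); no bond → incompetent (pays 154).
Competent: 208 − 20 = 188 ≥ 154 − 18 = 136. Holds regardless of c. ✓
Incompetent: 154 − 3 ≥ 208 − c, so c ≥ 208 − 151 = 57.

57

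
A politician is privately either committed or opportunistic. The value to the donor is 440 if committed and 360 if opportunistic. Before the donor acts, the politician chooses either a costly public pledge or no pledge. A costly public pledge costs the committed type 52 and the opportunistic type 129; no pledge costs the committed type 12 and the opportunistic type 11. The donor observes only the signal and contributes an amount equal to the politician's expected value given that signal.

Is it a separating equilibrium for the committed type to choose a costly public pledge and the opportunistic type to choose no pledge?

Under separation the donor infers type exactly: pledge → committed (pays 440), no pledge → opportunistic (pays 360).
Committed: pledge gives 440 − 52 = 388; no pledge gives 360 − 12 = 348. No deviation. ✓
Opportunistic: no pledge gives 360 − 11 = 349; pledge gives 440 − 129 = 311. No deviation. ✓
Both incentive constraints hold.

Yes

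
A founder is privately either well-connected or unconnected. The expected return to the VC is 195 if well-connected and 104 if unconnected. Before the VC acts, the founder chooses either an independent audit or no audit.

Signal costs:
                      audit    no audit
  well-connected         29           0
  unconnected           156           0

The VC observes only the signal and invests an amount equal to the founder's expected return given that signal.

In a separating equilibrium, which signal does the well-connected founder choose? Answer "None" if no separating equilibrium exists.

audit

Try well-connected → audit, unconnected → no audit:
  Under separation the VC infers type exactly: audit → well-connected (pays 195), no audit → unconnected (pays 104).
  Well-connected: audit gives 195 − 29 = 166; no audit gives 104 − 0 = 104. No deviation. ✓
  Unconnected: no audit gives 104 − 0 = 104; audit gives 195 − 156 = 39. No deviation. ✓
Both hold — the well-connected type sends audit.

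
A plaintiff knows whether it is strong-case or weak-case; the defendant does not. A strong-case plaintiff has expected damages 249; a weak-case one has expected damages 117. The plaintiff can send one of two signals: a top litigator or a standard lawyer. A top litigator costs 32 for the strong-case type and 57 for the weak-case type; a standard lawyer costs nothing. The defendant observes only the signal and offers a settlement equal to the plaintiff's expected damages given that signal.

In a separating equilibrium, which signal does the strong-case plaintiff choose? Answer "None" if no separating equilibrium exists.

None

Try strong-case → top litigator, weak-case → standard lawyer:
  If types separate, top litigator earns payment 249 and standard lawyer earns 117.
  Strong-case: top litigator gives 249 − 32 = 217; standard lawyer gives 117 − 0 = 117. No deviation. ✓
  Weak-case: standard lawyer gives 117 − 0 = 117; top litigator gives 249 − 57 = 192. Would deviate. ✗
Try strong-case → standard lawyer, weak-case → top litigator:
  If types separate, standard lawyer earns payment 249 and top litigator earns 117.
  Strong-case: standard lawyer gives 249 − 0 = 249; top litigator gives 117 − 32 = 85. No deviation. ✓
  Weak-case: top litigator gives 117 − 57 = 60; standard lawyer gives 249 − 0 = 249. Would deviate. ✗
Neither assignment is incentive-compatible.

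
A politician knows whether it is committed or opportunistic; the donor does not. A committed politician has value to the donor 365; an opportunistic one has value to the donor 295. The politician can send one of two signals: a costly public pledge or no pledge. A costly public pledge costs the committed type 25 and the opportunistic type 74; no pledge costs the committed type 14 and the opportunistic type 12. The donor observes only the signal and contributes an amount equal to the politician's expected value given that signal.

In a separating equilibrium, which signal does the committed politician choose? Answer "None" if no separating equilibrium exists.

Try committed → pledge, opportunistic → no pledge:
  If types separate, pledge earns payment 365 and no pledge earns 295.
  Committed: pledge gives 365 − 25 = 340; no pledge gives 295 − 14 = 281. No deviation. ✓
  Opportunistic: no pledge gives 295 − 12 = 283; pledge gives 365 − 74 = 291. Would deviate. ✗
Try committed → no pledge, opportunistic → pledge:
  If types separate, no pledge earns payment 365 and pledge earns 295.
  Committed: no pledge gives 365 − 14 = 351; pledge gives 295 − 25 = 270. No deviation. ✓
  Opportunistic: pledge gives 295 − 74 = 221; no pledge gives 365 − 12 = 353. Would deviate. ✗
Neither assignment is incentive-compatible.

None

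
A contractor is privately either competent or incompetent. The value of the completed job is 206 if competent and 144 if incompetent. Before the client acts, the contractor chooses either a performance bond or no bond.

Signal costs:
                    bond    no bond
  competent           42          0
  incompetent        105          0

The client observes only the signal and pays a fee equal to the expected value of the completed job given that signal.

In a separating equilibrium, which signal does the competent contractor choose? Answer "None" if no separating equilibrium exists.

Try competent → bond, incompetent → no bond:
  If types separate, bond earns payment 206 and no bond earns 144.
  Competent: bond gives 206 − 42 = 164; no bond gives 144 − 0 = 144. No deviation. ✓
  Incompetent: no bond gives 144 − 0 = 144; bond gives 206 − 105 = 101. No deviation. ✓
Both hold — the competent type sends bond.

bond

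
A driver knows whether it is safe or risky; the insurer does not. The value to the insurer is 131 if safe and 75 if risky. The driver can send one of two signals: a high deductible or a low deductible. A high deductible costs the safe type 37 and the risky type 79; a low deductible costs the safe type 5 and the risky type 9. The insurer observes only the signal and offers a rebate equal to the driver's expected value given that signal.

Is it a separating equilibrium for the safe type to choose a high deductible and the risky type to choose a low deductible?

Yes

If types separate, high deductible earns payment 131 and low deductible earns 75.
Safe: high deductible gives 131 − 37 = 94; low deductible gives 75 − 5 = 70. No deviation. ✓
Risky: low deductible gives 75 − 9 = 66; high deductible gives 131 − 79 = 52. No deviation. ✓
Neither type gains from mimicking the other.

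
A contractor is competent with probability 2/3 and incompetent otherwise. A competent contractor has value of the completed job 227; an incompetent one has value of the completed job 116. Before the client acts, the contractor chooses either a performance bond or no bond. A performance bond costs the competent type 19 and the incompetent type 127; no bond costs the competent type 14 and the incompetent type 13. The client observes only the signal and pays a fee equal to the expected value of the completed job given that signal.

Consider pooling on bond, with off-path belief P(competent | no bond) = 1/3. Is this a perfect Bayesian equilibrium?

On the equilibrium path (bond) the client holds the prior 2/3 and pays 2/3·227 + 1/3·116 = 190. Off-path (no bond) belief 1/3 gives 1/3·227 + 2/3·116 = 153.
Competent: bond gives 190 − 19 = 171; no bond gives 153 − 14 = 139. Stays. ✓
Incompetent: bond gives 190 − 127 = 63; no bond gives 153 − 13 = 140. Deviates. ✗

No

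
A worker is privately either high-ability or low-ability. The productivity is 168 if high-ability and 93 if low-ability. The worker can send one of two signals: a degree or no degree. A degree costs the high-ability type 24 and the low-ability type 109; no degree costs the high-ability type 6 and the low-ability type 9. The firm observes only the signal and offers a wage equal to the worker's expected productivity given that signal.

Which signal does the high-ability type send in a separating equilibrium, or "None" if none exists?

Try high-ability → degree, low-ability → no degree:
  If types separate, degree earns payment 168 and no degree earns 93.
  High-ability: degree gives 168 − 24 = 144; no degree gives 93 − 6 = 87. No deviation. ✓
  Low-ability: no degree gives 93 − 9 = 84; degree gives 168 − 109 = 59. No deviation. ✓
Both hold — the high-ability type sends degree.

degree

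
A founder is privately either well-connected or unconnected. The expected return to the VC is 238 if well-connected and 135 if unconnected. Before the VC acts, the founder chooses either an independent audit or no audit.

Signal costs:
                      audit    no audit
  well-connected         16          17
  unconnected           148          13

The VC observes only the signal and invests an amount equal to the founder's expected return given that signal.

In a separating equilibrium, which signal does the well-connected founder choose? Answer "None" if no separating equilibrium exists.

audit

Try well-connected → audit, unconnected → no audit:
  Under separation the VC infers type exactly: audit → well-connected (pays 238), no audit → unconnected (pays 135).
  Well-connected: audit gives 238 − 16 = 222; no audit gives 135 − 17 = 118. No deviation. ✓
  Unconnected: no audit gives 135 − 13 = 122; audit gives 238 − 148 = 90. No deviation. ✓
Both hold — the well-connected type sends audit.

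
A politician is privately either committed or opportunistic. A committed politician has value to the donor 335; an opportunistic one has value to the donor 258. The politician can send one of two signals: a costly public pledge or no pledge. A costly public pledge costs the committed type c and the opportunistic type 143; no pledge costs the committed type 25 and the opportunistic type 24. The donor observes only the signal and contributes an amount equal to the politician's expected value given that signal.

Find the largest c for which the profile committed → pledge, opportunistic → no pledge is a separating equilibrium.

Under separation: pledge → committed (pays 335); no pledge → opportunistic (pays 258).
Opportunistic: 258 − 24 = 234 ≥ 335 − 143 = 192. Holds regardless of c. ✓
Committed: 335 − c ≥ 258 − 25, so c ≤ 335 − 233 = 102.

102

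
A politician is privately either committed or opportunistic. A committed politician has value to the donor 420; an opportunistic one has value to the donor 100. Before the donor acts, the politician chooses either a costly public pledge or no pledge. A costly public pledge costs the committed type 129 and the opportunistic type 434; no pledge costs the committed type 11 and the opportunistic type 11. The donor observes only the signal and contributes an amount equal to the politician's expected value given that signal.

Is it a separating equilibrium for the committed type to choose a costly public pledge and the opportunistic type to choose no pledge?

Yes

Under separation the donor infers type exactly: pledge → committed (pays 420), no pledge → opportunistic (pays 100).
Committed: pledge gives 420 − 129 = 291; no pledge gives 100 − 11 = 89. No deviation. ✓
Opportunistic: no pledge gives 100 − 11 = 89; pledge gives 420 − 434 = -14. No deviation. ✓
Neither type gains from mimicking the other.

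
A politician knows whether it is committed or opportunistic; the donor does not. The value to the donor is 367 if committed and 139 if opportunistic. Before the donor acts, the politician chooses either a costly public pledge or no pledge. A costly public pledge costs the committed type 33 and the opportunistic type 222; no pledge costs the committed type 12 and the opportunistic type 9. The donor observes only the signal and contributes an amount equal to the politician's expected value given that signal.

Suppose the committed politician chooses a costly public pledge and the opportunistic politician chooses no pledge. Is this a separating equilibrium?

No

If types separate, pledge earns payment 367 and no pledge earns 139.
Committed: pledge gives 367 − 33 = 334; no pledge gives 139 − 12 = 127. No deviation. ✓
Opportunistic: no pledge gives 139 − 9 = 130; pledge gives 367 − 222 = 145. Would deviate. ✗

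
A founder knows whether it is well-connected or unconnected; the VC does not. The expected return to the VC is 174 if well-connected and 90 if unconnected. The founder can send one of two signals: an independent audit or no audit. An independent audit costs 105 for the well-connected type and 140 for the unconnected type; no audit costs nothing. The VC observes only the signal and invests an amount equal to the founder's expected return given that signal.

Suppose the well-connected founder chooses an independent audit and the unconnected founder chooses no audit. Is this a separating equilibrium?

No

If types separate, audit earns payment 174 and no audit earns 90.
Well-connected: audit gives 174 − 105 = 69; no audit gives 90 − 0 = 90. Would deviate. ✗
Unconnected: no audit gives 90 − 0 = 90; audit gives 174 − 140 = 34. No deviation. ✓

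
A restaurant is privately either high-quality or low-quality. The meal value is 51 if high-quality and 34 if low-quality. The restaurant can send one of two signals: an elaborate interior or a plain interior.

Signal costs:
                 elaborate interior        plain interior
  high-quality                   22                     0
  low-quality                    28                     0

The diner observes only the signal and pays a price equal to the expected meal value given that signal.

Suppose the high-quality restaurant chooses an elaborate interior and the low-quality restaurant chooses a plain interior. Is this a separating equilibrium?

No

Under separation the diner infers type exactly: elaborate interior → high-quality (pays 51), plain interior → low-quality (pays 34).
High-quality: elaborate interior gives 51 − 22 = 29; plain interior gives 34 − 0 = 34. Would deviate. ✗
Low-quality: plain interior gives 34 − 0 = 34; elaborate interior gives 51 − 28 = 23. No deviation. ✓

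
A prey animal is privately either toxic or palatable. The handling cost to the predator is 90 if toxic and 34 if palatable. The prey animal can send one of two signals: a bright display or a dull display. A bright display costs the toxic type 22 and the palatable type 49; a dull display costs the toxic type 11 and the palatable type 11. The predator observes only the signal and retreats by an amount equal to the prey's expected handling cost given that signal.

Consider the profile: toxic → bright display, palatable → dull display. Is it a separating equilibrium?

If types separate, bright display earns payment 90 and dull display earns 34.
Toxic: bright display gives 90 − 22 = 68; dull display gives 34 − 11 = 23. No deviation. ✓
Palatable: dull display gives 34 − 11 = 23; bright display gives 90 − 49 = 41. Would deviate. ✗

No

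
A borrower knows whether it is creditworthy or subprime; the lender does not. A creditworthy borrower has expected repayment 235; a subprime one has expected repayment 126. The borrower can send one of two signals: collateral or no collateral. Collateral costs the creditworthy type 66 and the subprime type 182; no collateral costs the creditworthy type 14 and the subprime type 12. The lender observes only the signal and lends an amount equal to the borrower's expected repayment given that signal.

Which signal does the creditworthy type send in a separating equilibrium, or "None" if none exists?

collateral

Try creditworthy → collateral, subprime → no collateral:
  If types separate, collateral earns payment 235 and no collateral earns 126.
  Creditworthy: collateral gives 235 − 66 = 169; no collateral gives 126 − 14 = 112. No deviation. ✓
  Subprime: no collateral gives 126 − 12 = 114; collateral gives 235 − 182 = 53. No deviation. ✓
Both hold — the creditworthy type sends collateral.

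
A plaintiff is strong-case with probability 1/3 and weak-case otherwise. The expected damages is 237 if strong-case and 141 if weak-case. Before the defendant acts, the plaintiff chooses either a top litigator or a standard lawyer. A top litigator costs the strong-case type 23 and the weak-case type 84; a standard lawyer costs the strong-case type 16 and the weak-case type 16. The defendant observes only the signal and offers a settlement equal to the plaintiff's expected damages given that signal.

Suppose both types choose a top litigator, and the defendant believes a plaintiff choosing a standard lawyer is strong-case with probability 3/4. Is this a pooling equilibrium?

No

At the pooled signal (top litigator) the defendant holds the prior 1/3 and pays 1/3·237 + 2/3·141 = 173. Off-path (standard lawyer) belief 3/4 gives 3/4·237 + 1/4·141 = 213.
Strong-case: top litigator gives 173 − 23 = 150; standard lawyer gives 213 − 16 = 197. Deviates. ✗
Weak-case: top litigator gives 173 − 84 = 89; standard lawyer gives 213 − 16 = 197. Deviates. ✗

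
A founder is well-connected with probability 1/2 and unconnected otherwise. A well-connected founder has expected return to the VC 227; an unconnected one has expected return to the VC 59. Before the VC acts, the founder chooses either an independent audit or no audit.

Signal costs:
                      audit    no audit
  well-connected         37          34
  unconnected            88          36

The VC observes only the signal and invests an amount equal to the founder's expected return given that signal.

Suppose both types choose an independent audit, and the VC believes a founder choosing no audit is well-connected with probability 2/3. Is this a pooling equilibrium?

On the equilibrium path (audit) the VC holds the prior 1/2 and pays 1/2·227 + 1/2·59 = 143. Off-path (no audit) belief 2/3 gives 2/3·227 + 1/3·59 = 171.
Well-connected: audit gives 143 − 37 = 106; no audit gives 171 − 34 = 137. Deviates. ✗
Unconnected: audit gives 143 − 88 = 55; no audit gives 171 − 36 = 135. Deviates. ✗

No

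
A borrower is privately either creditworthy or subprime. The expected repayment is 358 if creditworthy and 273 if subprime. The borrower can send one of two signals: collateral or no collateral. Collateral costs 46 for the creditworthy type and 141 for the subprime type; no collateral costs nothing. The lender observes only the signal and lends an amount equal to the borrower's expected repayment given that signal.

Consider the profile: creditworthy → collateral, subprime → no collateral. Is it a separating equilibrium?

Yes

If types separate, collateral earns payment 358 and no collateral earns 273.
Creditworthy: collateral gives 358 − 46 = 312; no collateral gives 273 − 0 = 273. No deviation. ✓
Subprime: no collateral gives 273 − 0 = 273; collateral gives 358 − 141 = 217. No deviation. ✓
Both incentive constraints hold.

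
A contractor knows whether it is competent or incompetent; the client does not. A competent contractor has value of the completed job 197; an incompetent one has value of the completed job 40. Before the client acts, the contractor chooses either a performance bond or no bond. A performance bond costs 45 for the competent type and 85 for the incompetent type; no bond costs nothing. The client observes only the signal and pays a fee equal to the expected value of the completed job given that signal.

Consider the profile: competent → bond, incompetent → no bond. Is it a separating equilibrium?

No

If types separate, bond earns payment 197 and no bond earns 40.
Competent: bond gives 197 − 45 = 152; no bond gives 40 − 0 = 40. No deviation. ✓
Incompetent: no bond gives 40 − 0 = 40; bond gives 197 − 85 = 112. Would deviate. ✗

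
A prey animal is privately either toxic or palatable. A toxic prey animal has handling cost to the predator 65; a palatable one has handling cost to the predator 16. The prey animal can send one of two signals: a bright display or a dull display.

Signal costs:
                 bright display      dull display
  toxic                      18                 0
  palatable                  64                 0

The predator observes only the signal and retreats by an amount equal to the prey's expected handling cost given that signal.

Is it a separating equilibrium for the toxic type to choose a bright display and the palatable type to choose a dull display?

If types separate, bright display earns payment 65 and dull display earns 16.
Toxic: bright display gives 65 − 18 = 47; dull display gives 16 − 0 = 16. No deviation. ✓
Palatable: dull display gives 16 − 0 = 16; bright display gives 65 − 64 = 1. No deviation. ✓
Both incentive constraints hold.

Yes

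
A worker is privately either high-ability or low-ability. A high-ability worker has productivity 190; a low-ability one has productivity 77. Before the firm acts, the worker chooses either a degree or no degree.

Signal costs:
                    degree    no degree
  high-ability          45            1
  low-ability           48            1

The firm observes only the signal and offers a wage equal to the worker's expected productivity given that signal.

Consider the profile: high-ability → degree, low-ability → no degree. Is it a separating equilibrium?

No

Under separation the firm infers type exactly: degree → high-ability (pays 190), no degree → low-ability (pays 77).
High-ability: degree gives 190 − 45 = 145; no degree gives 77 − 1 = 76. No deviation. ✓
Low-ability: no degree gives 77 − 1 = 76; degree gives 190 − 48 = 142. Would deviate. ✗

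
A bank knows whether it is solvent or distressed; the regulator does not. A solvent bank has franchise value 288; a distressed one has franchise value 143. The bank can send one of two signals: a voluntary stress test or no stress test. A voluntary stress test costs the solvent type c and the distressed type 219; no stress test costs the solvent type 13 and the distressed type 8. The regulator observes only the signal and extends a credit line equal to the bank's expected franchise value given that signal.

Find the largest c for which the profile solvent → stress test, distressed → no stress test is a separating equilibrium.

158

Under separation: stress test → solvent (pays 288); no stress test → distressed (pays 143).
Distressed: 143 − 8 = 135 ≥ 288 − 219 = 69. Holds regardless of c. ✓
Solvent: 288 − c ≥ 143 − 13, so c ≤ 288 − 130 = 158.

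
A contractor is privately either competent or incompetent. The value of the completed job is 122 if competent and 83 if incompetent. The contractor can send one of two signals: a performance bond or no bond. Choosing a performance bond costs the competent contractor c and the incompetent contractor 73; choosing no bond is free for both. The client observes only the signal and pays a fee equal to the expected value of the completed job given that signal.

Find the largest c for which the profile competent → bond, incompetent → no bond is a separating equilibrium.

39

Under separation: bond → competent (pays 122); no bond → incompetent (pays 83).
Incompetent: 83 − 0 = 83 ≥ 122 − 73 = 49. Holds regardless of c. ✓
Competent: 122 − c ≥ 83 − 0, so c ≤ 122 − 83 = 39.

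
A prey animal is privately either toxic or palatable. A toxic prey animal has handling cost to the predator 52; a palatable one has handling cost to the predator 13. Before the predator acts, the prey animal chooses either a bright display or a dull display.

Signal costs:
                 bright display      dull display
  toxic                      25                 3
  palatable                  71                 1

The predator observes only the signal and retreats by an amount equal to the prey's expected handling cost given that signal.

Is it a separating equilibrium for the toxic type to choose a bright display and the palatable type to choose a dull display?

If types separate, bright display earns payment 52 and dull display earns 13.
Toxic: bright display gives 52 − 25 = 27; dull display gives 13 − 3 = 10. No deviation. ✓
Palatable: dull display gives 13 − 1 = 12; bright display gives 52 − 71 = -19. No deviation. ✓
Neither type gains from mimicking the other.

Yes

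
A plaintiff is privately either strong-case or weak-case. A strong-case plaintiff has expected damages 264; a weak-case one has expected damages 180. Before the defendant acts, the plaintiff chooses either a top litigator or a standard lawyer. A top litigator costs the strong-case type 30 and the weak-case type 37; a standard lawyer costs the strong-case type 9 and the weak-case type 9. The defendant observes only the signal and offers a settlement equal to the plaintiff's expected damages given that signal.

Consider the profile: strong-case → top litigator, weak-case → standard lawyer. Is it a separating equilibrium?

If types separate, top litigator earns payment 264 and standard lawyer earns 180.
Strong-case: top litigator gives 264 − 30 = 234; standard lawyer gives 180 − 9 = 171. No deviation. ✓
Weak-case: standard lawyer gives 180 − 9 = 171; top litigator gives 264 − 37 = 227. Would deviate. ✗

No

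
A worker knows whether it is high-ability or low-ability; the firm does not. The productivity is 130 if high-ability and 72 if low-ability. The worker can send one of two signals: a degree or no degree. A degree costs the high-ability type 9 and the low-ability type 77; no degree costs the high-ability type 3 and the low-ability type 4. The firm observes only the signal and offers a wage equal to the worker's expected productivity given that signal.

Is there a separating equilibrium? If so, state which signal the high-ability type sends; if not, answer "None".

degree

Try high-ability → degree, low-ability → no degree:
  If types separate, degree earns payment 130 and no degree earns 72.
  High-ability: degree gives 130 − 9 = 121; no degree gives 72 − 3 = 69. No deviation. ✓
  Low-ability: no degree gives 72 − 4 = 68; degree gives 130 − 77 = 53. No deviation. ✓
Both hold — the high-ability type sends degree.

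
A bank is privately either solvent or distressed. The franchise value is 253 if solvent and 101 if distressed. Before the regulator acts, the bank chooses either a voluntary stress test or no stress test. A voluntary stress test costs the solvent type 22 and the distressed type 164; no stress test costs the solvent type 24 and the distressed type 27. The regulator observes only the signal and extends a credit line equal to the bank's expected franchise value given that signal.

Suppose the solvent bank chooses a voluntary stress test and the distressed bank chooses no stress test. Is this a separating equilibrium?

No

If types separate, stress test earns payment 253 and no stress test earns 101.
Solvent: stress test gives 253 − 22 = 231; no stress test gives 101 − 24 = 77. No deviation. ✓
Distressed: no stress test gives 101 − 27 = 74; stress test gives 253 − 164 = 89. Would deviate. ✗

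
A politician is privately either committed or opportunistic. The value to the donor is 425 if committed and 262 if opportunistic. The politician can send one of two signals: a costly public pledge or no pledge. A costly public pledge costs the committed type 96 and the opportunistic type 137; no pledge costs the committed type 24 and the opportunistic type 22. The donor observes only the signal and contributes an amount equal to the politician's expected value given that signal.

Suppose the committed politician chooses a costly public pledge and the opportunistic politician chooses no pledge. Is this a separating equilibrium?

If types separate, pledge earns payment 425 and no pledge earns 262.
Committed: pledge gives 425 − 96 = 329; no pledge gives 262 − 24 = 238. No deviation. ✓
Opportunistic: no pledge gives 262 − 22 = 240; pledge gives 425 − 137 = 288. Would deviate. ✗

No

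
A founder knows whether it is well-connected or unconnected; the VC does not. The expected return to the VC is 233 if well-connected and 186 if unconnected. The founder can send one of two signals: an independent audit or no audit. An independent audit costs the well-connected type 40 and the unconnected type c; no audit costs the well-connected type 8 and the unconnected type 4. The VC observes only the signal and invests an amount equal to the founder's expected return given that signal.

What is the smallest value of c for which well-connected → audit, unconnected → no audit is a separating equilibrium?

51

Under separation: audit → well-connected (pays 233); no audit → unconnected (pays 186).
Well-connected: 233 − 40 = 193 ≥ 186 − 8 = 178. Holds regardless of c. ✓
Unconnected: 186 − 4 ≥ 233 − c, so c ≥ 233 − 182 = 51.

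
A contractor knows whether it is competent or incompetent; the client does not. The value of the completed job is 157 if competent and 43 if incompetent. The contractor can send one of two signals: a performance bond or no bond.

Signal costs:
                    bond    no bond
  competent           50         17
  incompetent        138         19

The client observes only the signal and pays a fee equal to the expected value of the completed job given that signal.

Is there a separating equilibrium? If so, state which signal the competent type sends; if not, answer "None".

bond

Try competent → bond, incompetent → no bond:
  If types separate, bond earns payment 157 and no bond earns 43.
  Competent: bond gives 157 − 50 = 107; no bond gives 43 − 17 = 26. No deviation. ✓
  Incompetent: no bond gives 43 − 19 = 24; bond gives 157 − 138 = 19. No deviation. ✓
Both hold — the competent type sends bond.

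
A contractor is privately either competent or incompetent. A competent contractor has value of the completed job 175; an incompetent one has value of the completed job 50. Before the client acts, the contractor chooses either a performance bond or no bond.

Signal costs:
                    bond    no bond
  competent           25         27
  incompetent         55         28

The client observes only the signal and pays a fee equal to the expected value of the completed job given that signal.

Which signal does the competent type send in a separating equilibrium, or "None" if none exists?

None

Try competent → bond, incompetent → no bond:
  Under separation the client infers type exactly: bond → competent (pays 175), no bond → incompetent (pays 50).
  Competent: bond gives 175 − 25 = 150; no bond gives 50 − 27 = 23. No deviation. ✓
  Incompetent: no bond gives 50 − 28 = 22; bond gives 175 − 55 = 120. Would deviate. ✗
Try competent → no bond, incompetent → bond:
  Under separation the client infers type exactly: no bond → competent (pays 175), bond → incompetent (pays 50).
  Competent: no bond gives 175 − 27 = 148; bond gives 50 − 25 = 25. No deviation. ✓
  Incompetent: bond gives 50 − 55 = -5; no bond gives 175 − 28 = 147. Would deviate. ✗
Neither assignment is incentive-compatible.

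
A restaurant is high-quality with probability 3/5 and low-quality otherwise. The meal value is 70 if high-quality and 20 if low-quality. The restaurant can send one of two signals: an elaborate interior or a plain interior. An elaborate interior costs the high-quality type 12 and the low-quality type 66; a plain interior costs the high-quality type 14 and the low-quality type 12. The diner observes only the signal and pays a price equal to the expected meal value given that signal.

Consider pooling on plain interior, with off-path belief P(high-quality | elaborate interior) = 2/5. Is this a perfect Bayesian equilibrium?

At the pooled signal (plain interior) the diner holds the prior 3/5 and pays 3/5·70 + 2/5·20 = 50. Off-path (elaborate interior) belief 2/5 gives 2/5·70 + 3/5·20 = 40.
High-quality: plain interior gives 50 − 14 = 36; elaborate interior gives 40 − 12 = 28. Stays. ✓
Low-quality: plain interior gives 50 − 12 = 38; elaborate interior gives 40 − 66 = -26. Stays. ✓

Yes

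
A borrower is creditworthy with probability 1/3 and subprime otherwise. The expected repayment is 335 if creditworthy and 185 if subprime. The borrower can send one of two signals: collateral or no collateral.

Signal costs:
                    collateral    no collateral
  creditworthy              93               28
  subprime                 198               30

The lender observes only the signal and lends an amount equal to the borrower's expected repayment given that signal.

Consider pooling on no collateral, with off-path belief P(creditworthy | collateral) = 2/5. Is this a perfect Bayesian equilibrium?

At the pooled signal (no collateral) the lender holds the prior 1/3 and pays 1/3·335 + 2/3·185 = 235. Off-path (collateral) belief 2/5 gives 2/5·335 + 3/5·185 = 245.
Creditworthy: no collateral gives 235 − 28 = 207; collateral gives 245 − 93 = 152. Stays. ✓
Subprime: no collateral gives 235 − 30 = 205; collateral gives 245 − 198 = 47. Stays. ✓

Yes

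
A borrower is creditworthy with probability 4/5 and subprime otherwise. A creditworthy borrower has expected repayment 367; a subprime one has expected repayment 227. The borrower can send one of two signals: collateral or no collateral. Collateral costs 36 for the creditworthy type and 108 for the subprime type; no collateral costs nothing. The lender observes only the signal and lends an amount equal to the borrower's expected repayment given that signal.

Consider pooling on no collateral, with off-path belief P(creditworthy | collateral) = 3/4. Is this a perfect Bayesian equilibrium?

Yes

On the equilibrium path (no collateral) the lender holds the prior 4/5 and pays 4/5·367 + 1/5·227 = 339. Off-path (collateral) belief 3/4 gives 3/4·367 + 1/4·227 = 332.
Creditworthy: no collateral gives 339 − 0 = 339; collateral gives 332 − 36 = 296. Stays. ✓
Subprime: no collateral gives 339 − 0 = 339; collateral gives 332 − 108 = 224. Stays. ✓
Beliefs are Bayes-consistent on-path and both types best-respond.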